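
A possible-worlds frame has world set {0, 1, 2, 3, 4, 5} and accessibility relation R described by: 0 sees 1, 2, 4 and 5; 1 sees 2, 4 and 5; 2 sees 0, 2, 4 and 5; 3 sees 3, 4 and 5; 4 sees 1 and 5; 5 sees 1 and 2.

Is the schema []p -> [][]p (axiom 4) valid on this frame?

No

Axiom 4 corresponds to the accessibility relation being transitive.
Transitive: no — 1 R 2 and 2 R 0, but not 1 R 0.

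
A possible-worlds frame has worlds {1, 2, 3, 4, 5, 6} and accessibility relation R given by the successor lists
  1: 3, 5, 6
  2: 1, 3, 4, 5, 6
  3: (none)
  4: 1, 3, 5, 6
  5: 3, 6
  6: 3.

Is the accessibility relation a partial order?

Reflexive: no — 1 is not related to itself.
Transitive: yes — every two-step R-path is closed by a direct edge.
Antisymmetric: yes — no distinct pair is related both ways.
So R is not a partial order.

No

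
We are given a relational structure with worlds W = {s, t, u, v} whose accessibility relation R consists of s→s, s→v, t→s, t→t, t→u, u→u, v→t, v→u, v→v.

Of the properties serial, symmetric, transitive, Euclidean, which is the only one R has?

serial

Serial: yes — every world has a successor (e.g. s R s).
Symmetric: no — s R v but not v R s.
Transitive: no — s R v and v R t, but not s R t.
Euclidean: no — t R s and t R u, but not s R u.
Only serial holds.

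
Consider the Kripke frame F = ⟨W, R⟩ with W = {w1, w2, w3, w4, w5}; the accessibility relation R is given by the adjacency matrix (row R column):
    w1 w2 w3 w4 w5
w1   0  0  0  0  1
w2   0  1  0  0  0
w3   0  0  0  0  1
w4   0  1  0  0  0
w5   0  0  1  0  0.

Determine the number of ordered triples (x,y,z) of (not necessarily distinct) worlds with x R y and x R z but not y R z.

Enumerating: (w1,w5,w5), (w3,w5,w5), (w5,w3,w3).

3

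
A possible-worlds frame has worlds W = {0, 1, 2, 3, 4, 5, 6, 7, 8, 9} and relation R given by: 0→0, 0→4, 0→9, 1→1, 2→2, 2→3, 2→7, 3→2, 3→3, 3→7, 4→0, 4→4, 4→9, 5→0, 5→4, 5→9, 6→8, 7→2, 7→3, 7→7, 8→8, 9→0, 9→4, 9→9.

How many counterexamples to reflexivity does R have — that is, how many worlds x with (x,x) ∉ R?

2

Enumerating: 5, 6.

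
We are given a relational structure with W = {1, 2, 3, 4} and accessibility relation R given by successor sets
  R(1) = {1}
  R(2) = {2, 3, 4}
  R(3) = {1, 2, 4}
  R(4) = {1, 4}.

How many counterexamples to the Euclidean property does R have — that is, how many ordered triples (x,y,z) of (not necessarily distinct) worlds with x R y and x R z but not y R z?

Enumerating: (2,3,3), (2,4,2), (2,4,3), (3,1,2), (3,1,4), (3,2,1), (3,4,2), (4,1,4).

8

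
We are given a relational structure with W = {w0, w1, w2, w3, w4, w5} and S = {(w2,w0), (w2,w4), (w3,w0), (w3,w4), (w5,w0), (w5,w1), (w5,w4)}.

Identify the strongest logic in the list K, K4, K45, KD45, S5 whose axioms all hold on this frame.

Transitive (axiom 4): yes — every two-step S-path is closed by a direct edge.
Euclidean (axiom 5): no — w2 S w0 and w2 S w4, but not w0 S w4.
Serial (axiom D): no — w0 has no S-successor.
Reflexive (axiom T): no — w0 is not related to itself.
So F validates K, K4; K45 would additionally require S to be Euclidean. The strongest is K4.

K4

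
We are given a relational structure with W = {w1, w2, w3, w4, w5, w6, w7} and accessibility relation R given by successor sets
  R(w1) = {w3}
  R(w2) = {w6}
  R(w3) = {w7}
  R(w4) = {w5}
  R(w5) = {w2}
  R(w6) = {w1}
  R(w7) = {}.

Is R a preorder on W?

Reflexive: no — w1 is not related to itself.
Transitive: no — w1 R w3 and w3 R w7, but not w1 R w7.
So R is not a preorder.

No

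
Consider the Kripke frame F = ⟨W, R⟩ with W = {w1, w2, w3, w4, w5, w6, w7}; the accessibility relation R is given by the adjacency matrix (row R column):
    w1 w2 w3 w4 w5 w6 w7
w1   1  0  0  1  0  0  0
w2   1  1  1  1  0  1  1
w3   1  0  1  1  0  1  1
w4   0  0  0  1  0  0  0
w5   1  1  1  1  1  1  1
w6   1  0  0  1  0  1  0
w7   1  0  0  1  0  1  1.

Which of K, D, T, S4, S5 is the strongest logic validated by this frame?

S4

Serial (axiom D): yes — every world has a successor (e.g. w1 R w1).
Reflexive (axiom T): yes — every world is R-related to itself.
Transitive (axiom 4): yes — every two-step R-path is closed by a direct edge.
Euclidean (axiom 5): no — w2 R w1 and w2 R w3, but not w1 R w3.
So F validates K, D, T, S4; S5 would additionally require R to be Euclidean. The strongest is S4.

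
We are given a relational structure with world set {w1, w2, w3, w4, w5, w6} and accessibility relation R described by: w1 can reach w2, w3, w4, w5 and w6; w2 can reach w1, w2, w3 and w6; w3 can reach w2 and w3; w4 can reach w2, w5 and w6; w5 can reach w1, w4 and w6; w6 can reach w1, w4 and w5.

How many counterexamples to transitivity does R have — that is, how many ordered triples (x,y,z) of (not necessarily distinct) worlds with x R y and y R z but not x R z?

Enumerating: (w1,w2,w1), (w1,w5,w1), (w1,w6,w1), (w2,w1,w4), (w2,w1,w5), (w2,w6,w4), (w2,w6,w5), (w3,w2,w1), (w3,w2,w6), (w4,w2,w1), (w4,w2,w3), (w4,w5,w1), … and 15 more.
Total: 27.

27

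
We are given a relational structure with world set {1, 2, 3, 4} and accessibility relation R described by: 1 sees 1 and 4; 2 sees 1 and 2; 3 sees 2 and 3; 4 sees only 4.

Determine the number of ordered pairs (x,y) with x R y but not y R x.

3

Enumerating: (1,4), (2,1), (3,2).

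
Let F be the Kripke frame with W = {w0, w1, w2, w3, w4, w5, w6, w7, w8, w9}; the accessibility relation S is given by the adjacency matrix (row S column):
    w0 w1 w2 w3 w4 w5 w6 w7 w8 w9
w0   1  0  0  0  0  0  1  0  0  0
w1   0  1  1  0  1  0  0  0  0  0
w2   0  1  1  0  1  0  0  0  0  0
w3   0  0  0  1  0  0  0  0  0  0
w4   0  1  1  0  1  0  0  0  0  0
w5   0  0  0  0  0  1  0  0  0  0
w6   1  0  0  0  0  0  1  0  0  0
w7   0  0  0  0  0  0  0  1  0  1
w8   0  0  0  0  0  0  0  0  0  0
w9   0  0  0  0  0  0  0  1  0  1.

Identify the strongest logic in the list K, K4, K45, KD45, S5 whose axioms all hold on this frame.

K45

Transitive (axiom 4): yes — every two-step S-path is closed by a direct edge.
Euclidean (axiom 5): yes — any two successors of a common world are S-related.
Serial (axiom D): no — w8 has no S-successor.
Reflexive (axiom T): no — w8 is not related to itself.
So F validates K, K4, K45; KD45 would additionally require S to be serial. The strongest is K45.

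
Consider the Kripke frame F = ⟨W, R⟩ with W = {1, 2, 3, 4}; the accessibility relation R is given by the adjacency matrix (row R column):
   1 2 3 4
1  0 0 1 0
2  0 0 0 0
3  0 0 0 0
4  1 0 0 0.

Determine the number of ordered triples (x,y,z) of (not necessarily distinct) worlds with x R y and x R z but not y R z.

Enumerating: (1,3,3), (4,1,1).

2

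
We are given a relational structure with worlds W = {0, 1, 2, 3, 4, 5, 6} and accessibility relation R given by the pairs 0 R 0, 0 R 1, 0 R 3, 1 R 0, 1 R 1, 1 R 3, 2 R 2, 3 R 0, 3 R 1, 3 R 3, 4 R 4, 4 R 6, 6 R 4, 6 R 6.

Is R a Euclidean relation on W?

Yes

Euclidean: yes — any two successors of a common world are R-related.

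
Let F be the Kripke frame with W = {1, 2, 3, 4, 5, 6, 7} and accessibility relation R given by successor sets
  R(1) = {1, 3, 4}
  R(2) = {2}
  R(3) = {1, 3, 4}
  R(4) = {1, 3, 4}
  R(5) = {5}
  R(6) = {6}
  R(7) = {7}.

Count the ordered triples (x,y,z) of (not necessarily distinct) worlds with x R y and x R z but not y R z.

R is Euclidean; there are no such tuples.

0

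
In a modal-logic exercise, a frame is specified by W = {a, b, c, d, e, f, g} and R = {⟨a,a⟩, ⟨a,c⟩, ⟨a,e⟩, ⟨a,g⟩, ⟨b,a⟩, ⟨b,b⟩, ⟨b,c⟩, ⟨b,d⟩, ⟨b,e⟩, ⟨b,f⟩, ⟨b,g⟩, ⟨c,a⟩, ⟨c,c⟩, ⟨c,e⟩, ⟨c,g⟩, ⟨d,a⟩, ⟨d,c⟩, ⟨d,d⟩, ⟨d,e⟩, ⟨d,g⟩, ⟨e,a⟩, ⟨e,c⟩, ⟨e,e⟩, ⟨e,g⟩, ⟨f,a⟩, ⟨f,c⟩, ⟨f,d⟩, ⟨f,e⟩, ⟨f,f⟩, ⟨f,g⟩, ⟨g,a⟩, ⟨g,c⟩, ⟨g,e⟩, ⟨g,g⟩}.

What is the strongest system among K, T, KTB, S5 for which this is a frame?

T

Reflexive (axiom T): yes — every world is R-related to itself.
Symmetric (axiom B): no — b R a but not a R b.
Euclidean (axiom 5): no — b R a and b R d, but not a R d.
So F validates K, T; KTB would additionally require R to be symmetric. The strongest is T.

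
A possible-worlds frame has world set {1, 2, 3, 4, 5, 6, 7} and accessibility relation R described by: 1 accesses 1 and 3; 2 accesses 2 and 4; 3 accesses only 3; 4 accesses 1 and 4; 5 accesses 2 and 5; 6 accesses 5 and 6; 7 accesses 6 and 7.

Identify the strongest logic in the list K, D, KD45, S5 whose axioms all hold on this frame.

Serial (axiom D): yes — every world has a successor (e.g. 1 R 1).
Euclidean (axiom 5): no — 1 R 3 and 1 R 1, but not 3 R 1.
Transitive (axiom 4): no — 2 R 4 and 4 R 1, but not 2 R 1.
Reflexive (axiom T): yes — every world is R-related to itself.
So F validates K, D; KD45 would additionally require R to be Euclidean and transitive. The strongest is D.

D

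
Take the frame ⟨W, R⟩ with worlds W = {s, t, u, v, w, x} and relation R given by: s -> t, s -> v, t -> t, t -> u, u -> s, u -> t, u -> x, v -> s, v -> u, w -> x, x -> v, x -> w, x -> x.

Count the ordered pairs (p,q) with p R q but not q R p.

Enumerating: (s,t), (u,s), (u,x), (v,u), (x,v).

5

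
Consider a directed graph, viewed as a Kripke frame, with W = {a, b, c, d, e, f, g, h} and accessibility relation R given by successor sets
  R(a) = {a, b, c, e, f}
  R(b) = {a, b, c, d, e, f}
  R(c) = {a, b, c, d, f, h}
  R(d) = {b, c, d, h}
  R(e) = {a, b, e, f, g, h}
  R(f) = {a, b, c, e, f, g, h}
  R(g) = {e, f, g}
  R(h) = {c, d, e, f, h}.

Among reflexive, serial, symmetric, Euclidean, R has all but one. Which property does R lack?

Reflexive: yes — every world is R-related to itself.
Serial: yes — every world has a successor (e.g. a R a).
Symmetric: yes — every pair in R has its reverse in R.
Euclidean: no — a R c and a R e, but not c R e.
Only Euclidean fails.

Euclidean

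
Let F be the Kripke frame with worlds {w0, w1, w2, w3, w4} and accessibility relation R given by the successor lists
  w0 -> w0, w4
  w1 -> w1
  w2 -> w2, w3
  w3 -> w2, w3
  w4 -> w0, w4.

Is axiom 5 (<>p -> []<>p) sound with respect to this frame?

The schema 5 characterises exactly the Euclidean frames.
Euclidean: yes — any two successors of a common world are R-related.

Yes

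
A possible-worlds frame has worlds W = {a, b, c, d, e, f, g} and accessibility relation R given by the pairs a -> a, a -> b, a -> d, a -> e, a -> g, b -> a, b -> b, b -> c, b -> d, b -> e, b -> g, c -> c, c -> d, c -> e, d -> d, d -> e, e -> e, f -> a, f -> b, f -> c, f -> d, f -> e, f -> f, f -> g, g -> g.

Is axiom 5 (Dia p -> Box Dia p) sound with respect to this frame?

No

By correspondence theory, 5 is valid on a frame iff R is Euclidean.
Euclidean: no — a R d and a R b, but not d R b.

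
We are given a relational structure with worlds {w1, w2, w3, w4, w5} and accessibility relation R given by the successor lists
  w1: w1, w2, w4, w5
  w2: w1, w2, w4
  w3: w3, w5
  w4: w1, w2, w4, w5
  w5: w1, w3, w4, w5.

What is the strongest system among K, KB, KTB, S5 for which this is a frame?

Symmetric (axiom B): yes — every pair in R has its reverse in R.
Reflexive (axiom T): yes — every world is R-related to itself.
Euclidean (axiom 5): no — w1 R w2 and w1 R w5, but not w2 R w5.
So F validates K, KB, KTB; S5 would additionally require R to be Euclidean. The strongest is KTB.

KTB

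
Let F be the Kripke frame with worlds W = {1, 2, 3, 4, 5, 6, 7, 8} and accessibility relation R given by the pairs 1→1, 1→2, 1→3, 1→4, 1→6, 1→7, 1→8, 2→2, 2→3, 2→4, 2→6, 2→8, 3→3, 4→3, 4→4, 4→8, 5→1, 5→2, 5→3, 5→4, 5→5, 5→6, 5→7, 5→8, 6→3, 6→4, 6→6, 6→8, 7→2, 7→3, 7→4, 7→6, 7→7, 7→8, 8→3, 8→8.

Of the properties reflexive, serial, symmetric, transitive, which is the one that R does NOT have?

symmetric

Reflexive: yes — every world is R-related to itself.
Serial: yes — every world has a successor (e.g. 1 R 1).
Symmetric: no — 1 R 2 but not 2 R 1.
Transitive: yes — every two-step R-path is closed by a direct edge.
Only symmetric fails.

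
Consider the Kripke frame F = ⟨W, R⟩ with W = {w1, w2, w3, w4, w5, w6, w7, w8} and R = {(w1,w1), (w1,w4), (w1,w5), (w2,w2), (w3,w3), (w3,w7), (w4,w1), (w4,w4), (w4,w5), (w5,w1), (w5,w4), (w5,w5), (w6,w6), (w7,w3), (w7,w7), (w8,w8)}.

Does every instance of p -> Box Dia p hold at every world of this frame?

By correspondence theory, B is valid on a frame iff R is symmetric.
Symmetric: yes — every pair in R has its reverse in R.

Yes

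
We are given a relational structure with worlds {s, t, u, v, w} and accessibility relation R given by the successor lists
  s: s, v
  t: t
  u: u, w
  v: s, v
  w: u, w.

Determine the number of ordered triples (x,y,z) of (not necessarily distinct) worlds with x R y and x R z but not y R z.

R is Euclidean; there are no such tuples.

0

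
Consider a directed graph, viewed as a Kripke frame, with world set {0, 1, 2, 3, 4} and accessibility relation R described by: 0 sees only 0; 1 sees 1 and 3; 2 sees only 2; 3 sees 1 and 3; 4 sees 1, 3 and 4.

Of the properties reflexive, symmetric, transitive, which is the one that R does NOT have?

Reflexive: yes — every world is R-related to itself.
Symmetric: no — 4 R 1 but not 1 R 4.
Transitive: yes — every two-step R-path is closed by a direct edge.
Only symmetric fails.

symmetric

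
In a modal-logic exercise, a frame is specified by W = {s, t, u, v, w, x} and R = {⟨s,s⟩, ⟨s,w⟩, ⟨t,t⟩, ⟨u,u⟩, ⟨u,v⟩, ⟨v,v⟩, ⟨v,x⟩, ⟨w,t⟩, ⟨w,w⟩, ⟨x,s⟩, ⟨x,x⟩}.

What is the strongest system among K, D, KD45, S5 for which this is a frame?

D

Serial (axiom D): yes — every world has a successor (e.g. s R s).
Euclidean (axiom 5): no — s R w and s R s, but not w R s.
Transitive (axiom 4): no — s R w and w R t, but not s R t.
Reflexive (axiom T): yes — every world is R-related to itself.
So F validates K, D; KD45 would additionally require R to be Euclidean and transitive. The strongest is D.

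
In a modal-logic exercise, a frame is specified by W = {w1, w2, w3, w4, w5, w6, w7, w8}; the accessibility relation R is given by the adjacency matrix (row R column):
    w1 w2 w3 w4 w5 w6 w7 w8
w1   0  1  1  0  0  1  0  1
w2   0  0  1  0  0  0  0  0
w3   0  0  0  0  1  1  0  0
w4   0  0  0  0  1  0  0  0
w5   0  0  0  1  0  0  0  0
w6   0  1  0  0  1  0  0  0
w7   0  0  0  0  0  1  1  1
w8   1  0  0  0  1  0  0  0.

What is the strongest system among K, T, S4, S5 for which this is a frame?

Reflexive (axiom T): no — w1 is not related to itself.
Transitive (axiom 4): no — w1 R w3 and w3 R w5, but not w1 R w5.
Euclidean (axiom 5): no — w1 R w2 and w1 R w6, but not w2 R w6.
So F validates K; T would additionally require R to be reflexive. The strongest is K.

K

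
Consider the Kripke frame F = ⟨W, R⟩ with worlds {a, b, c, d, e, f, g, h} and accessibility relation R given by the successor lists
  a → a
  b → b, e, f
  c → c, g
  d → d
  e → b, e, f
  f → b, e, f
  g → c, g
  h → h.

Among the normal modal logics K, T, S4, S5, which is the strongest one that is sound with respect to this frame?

S5

Reflexive (axiom T): yes — every world is R-related to itself.
Transitive (axiom 4): yes — every two-step R-path is closed by a direct edge.
Euclidean (axiom 5): yes — any two successors of a common world are R-related.
So F validates K, T, S4, S5. The strongest is S5.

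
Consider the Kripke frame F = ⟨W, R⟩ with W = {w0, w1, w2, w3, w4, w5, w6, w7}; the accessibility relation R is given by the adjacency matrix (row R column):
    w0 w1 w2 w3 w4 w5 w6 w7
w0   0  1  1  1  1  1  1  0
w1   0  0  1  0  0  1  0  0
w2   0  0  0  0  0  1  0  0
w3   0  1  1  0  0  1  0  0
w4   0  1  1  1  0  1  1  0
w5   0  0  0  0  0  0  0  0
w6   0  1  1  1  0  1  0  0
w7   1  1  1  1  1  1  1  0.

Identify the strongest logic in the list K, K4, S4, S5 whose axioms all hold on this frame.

K4

Transitive (axiom 4): yes — every two-step R-path is closed by a direct edge.
Reflexive (axiom T): no — w0 is not related to itself.
Euclidean (axiom 5): no — w0 R w1 and w0 R w3, but not w1 R w3.
So F validates K, K4; S4 would additionally require R to be reflexive. The strongest is K4.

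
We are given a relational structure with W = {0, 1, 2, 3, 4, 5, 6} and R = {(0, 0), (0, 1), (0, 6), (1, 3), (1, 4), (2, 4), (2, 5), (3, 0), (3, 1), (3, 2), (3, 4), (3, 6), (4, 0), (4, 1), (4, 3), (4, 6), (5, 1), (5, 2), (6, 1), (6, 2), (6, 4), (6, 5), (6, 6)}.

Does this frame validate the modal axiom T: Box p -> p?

Axiom T corresponds to the accessibility relation being reflexive.
Reflexive: no — 1 is not related to itself.

No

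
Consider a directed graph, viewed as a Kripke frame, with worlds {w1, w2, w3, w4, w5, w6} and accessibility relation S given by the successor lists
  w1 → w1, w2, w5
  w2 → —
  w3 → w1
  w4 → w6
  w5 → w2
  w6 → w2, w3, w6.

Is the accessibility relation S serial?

Serial: no — w2 has no S-successor.

No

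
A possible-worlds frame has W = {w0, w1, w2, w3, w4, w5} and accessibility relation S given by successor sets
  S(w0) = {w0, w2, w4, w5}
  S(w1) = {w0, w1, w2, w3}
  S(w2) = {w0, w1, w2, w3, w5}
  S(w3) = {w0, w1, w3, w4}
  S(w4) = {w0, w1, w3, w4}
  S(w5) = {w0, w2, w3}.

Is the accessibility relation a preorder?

Reflexive: no — w5 is not related to itself.
Transitive: no — w0 S w2 and w2 S w1, but not w0 S w1.
So S is not a preorder.

No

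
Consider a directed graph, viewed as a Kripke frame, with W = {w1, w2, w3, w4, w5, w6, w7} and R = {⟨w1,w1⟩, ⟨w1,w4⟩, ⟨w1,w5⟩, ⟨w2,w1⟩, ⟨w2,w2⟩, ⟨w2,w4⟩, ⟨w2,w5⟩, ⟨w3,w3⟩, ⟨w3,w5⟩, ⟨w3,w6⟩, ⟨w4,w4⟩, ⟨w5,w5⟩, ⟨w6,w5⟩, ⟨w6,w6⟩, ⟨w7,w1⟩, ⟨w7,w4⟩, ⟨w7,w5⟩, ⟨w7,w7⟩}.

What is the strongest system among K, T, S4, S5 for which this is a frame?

S4

Reflexive (axiom T): yes — every world is R-related to itself.
Transitive (axiom 4): yes — every two-step R-path is closed by a direct edge.
Euclidean (axiom 5): no — w1 R w4 and w1 R w5, but not w4 R w5.
So F validates K, T, S4; S5 would additionally require R to be Euclidean. The strongest is S4.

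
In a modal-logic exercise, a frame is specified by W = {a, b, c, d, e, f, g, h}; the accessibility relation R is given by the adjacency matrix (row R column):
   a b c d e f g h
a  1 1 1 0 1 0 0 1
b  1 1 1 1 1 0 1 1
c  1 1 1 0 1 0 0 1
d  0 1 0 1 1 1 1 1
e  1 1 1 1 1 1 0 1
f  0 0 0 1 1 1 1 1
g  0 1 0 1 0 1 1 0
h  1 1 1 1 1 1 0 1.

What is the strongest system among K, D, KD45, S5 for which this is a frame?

Serial (axiom D): yes — every world has a successor (e.g. a R a).
Euclidean (axiom 5): no — b R a and b R d, but not a R d.
Transitive (axiom 4): no — a R b and b R d, but not a R d.
Reflexive (axiom T): yes — every world is R-related to itself.
So F validates K, D; KD45 would additionally require R to be Euclidean and transitive. The strongest is D.

D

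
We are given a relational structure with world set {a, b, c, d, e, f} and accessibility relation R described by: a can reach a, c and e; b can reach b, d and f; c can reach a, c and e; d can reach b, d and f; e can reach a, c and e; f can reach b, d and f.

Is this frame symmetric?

Yes

Symmetric: yes — every pair in R has its reverse in R.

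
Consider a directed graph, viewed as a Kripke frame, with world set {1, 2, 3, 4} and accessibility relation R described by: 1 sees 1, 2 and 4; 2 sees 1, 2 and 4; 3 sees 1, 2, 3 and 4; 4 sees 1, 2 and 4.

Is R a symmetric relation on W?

No

Symmetric: no — 3 R 1 but not 1 R 3.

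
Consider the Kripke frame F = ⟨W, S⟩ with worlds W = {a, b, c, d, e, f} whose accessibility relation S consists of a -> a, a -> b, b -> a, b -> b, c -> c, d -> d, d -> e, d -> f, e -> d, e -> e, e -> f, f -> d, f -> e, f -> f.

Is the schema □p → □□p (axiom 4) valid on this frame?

Yes

By correspondence theory, 4 is valid on a frame iff S is transitive.
Transitive: yes — every two-step S-path is closed by a direct edge.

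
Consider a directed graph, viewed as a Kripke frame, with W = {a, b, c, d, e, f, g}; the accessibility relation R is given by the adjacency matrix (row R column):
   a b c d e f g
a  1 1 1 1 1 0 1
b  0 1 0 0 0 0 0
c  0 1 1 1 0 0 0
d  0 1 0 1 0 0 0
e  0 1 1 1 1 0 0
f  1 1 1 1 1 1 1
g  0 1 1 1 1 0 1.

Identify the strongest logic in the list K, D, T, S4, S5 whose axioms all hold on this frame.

S4

Serial (axiom D): yes — every world has a successor (e.g. a R a).
Reflexive (axiom T): yes — every world is R-related to itself.
Transitive (axiom 4): yes — every two-step R-path is closed by a direct edge.
Euclidean (axiom 5): no — a R b and a R c, but not b R c.
So F validates K, D, T, S4; S5 would additionally require R to be Euclidean. The strongest is S4.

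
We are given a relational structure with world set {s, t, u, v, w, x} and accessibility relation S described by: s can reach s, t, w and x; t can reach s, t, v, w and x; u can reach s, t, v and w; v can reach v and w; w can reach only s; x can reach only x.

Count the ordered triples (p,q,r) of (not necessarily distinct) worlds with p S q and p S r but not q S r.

Enumerating: (s,w,t), (s,w,w), (s,w,x), (s,x,s), (s,x,t), (s,x,w), (t,s,v), (t,v,s), (t,v,t), (t,v,x), (t,w,t), (t,w,v), … and 14 more.
Total: 26.

26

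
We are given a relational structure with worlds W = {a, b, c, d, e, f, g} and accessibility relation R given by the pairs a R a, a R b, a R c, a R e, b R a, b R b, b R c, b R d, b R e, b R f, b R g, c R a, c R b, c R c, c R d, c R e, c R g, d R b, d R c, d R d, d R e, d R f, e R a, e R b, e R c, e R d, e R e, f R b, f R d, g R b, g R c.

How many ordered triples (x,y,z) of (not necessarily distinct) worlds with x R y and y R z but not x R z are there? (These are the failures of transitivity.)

34

Enumerating: (a,b,d), (a,b,f), (a,b,g), (a,c,d), (a,c,g), (a,e,d), (c,b,f), (c,d,f), (d,b,a), (d,b,g), (d,c,a), (d,c,g), … and 22 more.
Total: 34.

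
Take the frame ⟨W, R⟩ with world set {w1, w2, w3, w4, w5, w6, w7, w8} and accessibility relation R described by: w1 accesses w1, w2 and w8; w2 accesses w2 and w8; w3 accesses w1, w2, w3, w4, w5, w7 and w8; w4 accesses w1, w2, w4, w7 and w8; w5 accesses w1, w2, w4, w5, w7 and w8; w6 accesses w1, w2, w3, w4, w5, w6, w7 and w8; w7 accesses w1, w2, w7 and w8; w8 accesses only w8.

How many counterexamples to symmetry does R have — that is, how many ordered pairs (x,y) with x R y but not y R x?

Enumerating: (w1,w2), (w1,w8), (w2,w8), (w3,w1), (w3,w2), (w3,w4), (w3,w5), (w3,w7), (w3,w8), (w4,w1), (w4,w2), (w4,w7), … and 16 more.
Total: 28.

28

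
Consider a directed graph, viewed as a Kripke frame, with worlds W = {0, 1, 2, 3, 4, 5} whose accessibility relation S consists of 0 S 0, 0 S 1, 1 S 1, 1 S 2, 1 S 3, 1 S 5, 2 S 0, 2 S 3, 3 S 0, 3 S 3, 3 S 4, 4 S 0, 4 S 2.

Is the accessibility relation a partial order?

No

Reflexive: no — 2 is not related to itself.
Transitive: no — 0 S 1 and 1 S 2, but not 0 S 2.
Antisymmetric: yes — no distinct pair is related both ways.
So S is not a partial order.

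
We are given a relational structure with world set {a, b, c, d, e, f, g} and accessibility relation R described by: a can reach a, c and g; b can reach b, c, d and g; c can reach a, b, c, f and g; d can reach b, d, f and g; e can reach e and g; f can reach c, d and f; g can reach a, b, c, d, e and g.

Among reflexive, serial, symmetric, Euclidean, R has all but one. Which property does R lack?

Euclidean

Reflexive: yes — every world is R-related to itself.
Serial: yes — every world has a successor (e.g. a R a).
Symmetric: yes — every pair in R has its reverse in R.
Euclidean: no — b R c and b R d, but not c R d.
Only Euclidean fails.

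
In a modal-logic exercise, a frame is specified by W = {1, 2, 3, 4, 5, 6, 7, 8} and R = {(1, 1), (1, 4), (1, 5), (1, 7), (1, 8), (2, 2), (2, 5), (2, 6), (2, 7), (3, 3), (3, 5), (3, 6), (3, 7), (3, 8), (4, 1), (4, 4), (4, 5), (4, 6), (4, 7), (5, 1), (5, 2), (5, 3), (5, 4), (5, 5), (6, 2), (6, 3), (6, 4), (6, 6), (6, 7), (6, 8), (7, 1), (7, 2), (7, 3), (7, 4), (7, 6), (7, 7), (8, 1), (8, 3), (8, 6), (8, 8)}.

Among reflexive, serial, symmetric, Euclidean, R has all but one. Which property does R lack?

Reflexive: yes — every world is R-related to itself.
Serial: yes — every world has a successor (e.g. 1 R 1).
Symmetric: yes — every pair in R has its reverse in R.
Euclidean: no — 1 R 4 and 1 R 8, but not 4 R 8.
Only Euclidean fails.

Euclidean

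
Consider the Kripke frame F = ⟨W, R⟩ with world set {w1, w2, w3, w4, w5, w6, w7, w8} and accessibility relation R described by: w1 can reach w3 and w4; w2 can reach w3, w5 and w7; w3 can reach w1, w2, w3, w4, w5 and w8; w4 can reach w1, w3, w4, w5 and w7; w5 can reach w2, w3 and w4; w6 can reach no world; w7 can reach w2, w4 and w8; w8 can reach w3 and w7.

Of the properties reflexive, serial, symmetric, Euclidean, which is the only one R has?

symmetric

Reflexive: no — w1 is not related to itself.
Serial: no — w6 has no R-successor.
Symmetric: yes — every pair in R has its reverse in R.
Euclidean: no — w2 R w3 and w2 R w7, but not w3 R w7.
Only symmetric holds.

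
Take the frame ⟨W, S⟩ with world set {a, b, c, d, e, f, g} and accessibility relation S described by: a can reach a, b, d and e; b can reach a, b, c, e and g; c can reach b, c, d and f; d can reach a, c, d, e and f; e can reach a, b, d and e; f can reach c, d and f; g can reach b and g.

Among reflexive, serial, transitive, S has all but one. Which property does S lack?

Reflexive: yes — every world is S-related to itself.
Serial: yes — every world has a successor (e.g. a S a).
Transitive: no — a S b and b S c, but not a S c.
Only transitive fails.

transitive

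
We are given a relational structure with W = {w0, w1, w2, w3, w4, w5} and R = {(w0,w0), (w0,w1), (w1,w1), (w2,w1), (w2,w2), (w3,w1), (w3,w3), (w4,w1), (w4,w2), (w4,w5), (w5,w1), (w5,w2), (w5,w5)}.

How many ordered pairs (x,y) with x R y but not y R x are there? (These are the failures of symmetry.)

Enumerating: (w0,w1), (w2,w1), (w3,w1), (w4,w1), (w4,w2), (w4,w5), (w5,w1), (w5,w2).

8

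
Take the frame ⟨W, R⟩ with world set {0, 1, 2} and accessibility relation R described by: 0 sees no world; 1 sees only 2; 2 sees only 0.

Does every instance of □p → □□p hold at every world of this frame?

No

Axiom 4 corresponds to the accessibility relation being transitive.
Transitive: no — 1 R 2 and 2 R 0, but not 1 R 0.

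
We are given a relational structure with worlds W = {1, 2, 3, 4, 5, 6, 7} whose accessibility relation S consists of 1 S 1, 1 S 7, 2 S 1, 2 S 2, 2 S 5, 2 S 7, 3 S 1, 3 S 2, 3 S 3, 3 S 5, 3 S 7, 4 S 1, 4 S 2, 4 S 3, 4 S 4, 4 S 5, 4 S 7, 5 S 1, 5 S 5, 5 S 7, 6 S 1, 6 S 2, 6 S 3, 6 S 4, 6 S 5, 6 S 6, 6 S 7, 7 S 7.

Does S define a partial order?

Yes

Reflexive: yes — every world is S-related to itself.
Transitive: yes — every two-step S-path is closed by a direct edge.
Antisymmetric: yes — no distinct pair is related both ways.
So S is a partial order.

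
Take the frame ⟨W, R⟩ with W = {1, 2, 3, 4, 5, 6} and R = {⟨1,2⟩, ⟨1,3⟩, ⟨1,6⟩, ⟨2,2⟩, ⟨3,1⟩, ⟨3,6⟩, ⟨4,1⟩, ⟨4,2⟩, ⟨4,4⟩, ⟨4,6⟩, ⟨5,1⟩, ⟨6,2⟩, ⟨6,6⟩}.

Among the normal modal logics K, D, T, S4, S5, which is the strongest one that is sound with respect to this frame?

D

Serial (axiom D): yes — every world has a successor (e.g. 1 R 2).
Reflexive (axiom T): no — 1 is not related to itself.
Transitive (axiom 4): no — 3 R 1 and 1 R 2, but not 3 R 2.
Euclidean (axiom 5): no — 1 R 2 and 1 R 3, but not 2 R 3.
So F validates K, D; T would additionally require R to be reflexive. The strongest is D.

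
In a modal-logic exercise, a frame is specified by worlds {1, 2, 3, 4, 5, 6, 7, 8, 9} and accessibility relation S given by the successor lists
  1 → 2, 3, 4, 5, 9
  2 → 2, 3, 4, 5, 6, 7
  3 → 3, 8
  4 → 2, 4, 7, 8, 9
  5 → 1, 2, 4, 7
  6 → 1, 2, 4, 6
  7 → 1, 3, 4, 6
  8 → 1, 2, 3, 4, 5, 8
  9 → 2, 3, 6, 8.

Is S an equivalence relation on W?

No

Reflexive: no — 1 is not related to itself.
Symmetric: no — 1 S 2 but not 2 S 1.
Transitive: no — 1 S 2 and 2 S 6, but not 1 S 6.
So S is not an equivalence relation.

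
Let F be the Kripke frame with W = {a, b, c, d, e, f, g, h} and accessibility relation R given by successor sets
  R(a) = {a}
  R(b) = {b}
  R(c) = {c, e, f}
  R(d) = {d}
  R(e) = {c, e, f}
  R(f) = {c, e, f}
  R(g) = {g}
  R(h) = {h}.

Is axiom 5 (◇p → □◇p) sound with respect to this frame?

Yes

Axiom 5 corresponds to the accessibility relation being Euclidean.
Euclidean: yes — any two successors of a common world are R-related.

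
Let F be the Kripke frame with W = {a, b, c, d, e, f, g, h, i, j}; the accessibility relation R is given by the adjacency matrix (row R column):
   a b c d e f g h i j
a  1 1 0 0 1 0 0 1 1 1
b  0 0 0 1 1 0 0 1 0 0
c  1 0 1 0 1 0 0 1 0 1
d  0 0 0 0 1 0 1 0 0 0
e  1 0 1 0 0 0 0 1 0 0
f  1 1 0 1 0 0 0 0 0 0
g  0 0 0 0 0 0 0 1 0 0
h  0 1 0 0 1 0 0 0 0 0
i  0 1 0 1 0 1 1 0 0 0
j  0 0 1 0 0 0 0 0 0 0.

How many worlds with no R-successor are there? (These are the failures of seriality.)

0

R is serial; there are no such worlds.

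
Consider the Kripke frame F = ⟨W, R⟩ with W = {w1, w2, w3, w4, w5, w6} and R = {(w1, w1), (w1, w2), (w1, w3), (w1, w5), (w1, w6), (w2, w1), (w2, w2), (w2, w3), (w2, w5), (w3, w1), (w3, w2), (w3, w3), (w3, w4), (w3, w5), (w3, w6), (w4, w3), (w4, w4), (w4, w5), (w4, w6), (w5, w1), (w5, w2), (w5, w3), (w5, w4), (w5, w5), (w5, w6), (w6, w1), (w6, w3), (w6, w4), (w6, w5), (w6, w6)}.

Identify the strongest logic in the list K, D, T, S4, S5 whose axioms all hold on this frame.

T

Serial (axiom D): yes — every world has a successor (e.g. w1 R w1).
Reflexive (axiom T): yes — every world is R-related to itself.
Transitive (axiom 4): no — w1 R w3 and w3 R w4, but not w1 R w4.
Euclidean (axiom 5): no — w1 R w2 and w1 R w6, but not w2 R w6.
So F validates K, D, T; S4 would additionally require R to be transitive. The strongest is T.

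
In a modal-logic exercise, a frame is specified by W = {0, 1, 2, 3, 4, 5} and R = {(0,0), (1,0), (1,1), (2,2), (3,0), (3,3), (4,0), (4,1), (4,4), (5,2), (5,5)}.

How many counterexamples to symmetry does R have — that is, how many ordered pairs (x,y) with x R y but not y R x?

Enumerating: (1,0), (3,0), (4,0), (4,1), (5,2).

5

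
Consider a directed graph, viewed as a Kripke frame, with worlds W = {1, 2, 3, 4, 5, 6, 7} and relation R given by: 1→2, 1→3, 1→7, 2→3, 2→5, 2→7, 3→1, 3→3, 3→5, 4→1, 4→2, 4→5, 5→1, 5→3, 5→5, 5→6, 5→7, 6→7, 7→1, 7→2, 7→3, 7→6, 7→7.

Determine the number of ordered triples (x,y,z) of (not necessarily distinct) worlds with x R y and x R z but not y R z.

Enumerating: (1,2,2), (1,3,2), (1,3,7), (2,3,7), (2,7,5), (3,1,1), (3,1,5), (4,1,1), (4,1,5), (4,2,1), (4,2,2), (4,5,2), … and 22 more.
Total: 34.

34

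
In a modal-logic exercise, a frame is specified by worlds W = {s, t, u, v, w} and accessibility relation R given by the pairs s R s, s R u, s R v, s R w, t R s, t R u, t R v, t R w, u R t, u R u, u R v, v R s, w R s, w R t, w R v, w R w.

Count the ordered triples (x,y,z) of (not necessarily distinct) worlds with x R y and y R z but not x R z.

12

Enumerating: (s,u,t), (s,w,t), (t,u,t), (t,w,t), (u,t,s), (u,t,w), (u,v,s), (v,s,u), (v,s,v), (v,s,w), (w,s,u), (w,t,u).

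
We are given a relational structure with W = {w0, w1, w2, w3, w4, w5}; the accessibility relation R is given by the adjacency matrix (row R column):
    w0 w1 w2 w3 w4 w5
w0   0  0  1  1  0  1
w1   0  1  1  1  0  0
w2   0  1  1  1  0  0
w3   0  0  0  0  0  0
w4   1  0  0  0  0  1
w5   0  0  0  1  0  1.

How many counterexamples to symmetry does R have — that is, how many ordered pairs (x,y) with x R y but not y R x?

Enumerating: (w0,w2), (w0,w3), (w0,w5), (w1,w3), (w2,w3), (w4,w0), (w4,w5), (w5,w3).

8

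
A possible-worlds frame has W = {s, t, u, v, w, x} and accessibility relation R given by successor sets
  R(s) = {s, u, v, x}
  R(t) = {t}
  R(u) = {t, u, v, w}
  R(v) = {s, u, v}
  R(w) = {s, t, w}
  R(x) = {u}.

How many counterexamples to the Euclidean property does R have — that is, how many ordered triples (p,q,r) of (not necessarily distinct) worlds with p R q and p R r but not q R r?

Enumerating: (s,u,s), (s,u,x), (s,v,x), (s,x,s), (s,x,v), (s,x,x), (u,t,u), (u,t,v), (u,t,w), (u,v,t), (u,v,w), (u,w,u), (u,w,v), (v,u,s), (w,s,t), (w,s,w), (w,t,s), (w,t,w).

18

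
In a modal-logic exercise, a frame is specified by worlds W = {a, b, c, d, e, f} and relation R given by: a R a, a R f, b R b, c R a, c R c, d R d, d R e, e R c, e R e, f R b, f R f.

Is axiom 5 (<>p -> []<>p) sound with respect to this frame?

By correspondence theory, 5 is valid on a frame iff R is Euclidean.
Euclidean: no — a R f and a R a, but not f R a.

No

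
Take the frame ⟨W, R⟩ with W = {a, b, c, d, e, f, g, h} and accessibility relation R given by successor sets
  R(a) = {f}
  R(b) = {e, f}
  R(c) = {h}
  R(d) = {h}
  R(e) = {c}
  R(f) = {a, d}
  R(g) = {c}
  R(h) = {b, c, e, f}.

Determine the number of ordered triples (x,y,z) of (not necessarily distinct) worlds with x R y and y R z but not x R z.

Enumerating: (a,f,a), (a,f,d), (b,e,c), (b,f,a), (b,f,d), (c,h,b), (c,h,c), (c,h,e), (c,h,f), (d,h,b), (d,h,c), (d,h,e), … and 8 more.
Total: 20.

20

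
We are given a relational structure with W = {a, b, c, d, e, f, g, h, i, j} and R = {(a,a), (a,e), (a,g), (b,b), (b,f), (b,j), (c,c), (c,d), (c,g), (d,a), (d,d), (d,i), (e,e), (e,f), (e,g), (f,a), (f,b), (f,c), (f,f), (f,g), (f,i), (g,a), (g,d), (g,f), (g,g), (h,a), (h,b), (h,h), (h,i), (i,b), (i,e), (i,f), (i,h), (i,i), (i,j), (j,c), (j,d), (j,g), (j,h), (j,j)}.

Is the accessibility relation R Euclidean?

No

Euclidean: no — a R g and a R e, but not g R e.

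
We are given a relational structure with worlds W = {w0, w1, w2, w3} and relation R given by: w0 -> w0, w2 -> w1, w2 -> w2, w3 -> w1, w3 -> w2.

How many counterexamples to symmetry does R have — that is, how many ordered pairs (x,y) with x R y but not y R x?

3

Enumerating: (w2,w1), (w3,w1), (w3,w2).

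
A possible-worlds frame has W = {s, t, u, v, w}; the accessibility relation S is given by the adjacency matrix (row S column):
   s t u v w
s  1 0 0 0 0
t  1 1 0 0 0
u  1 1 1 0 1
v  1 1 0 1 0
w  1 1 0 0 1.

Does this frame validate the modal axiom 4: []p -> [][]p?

Yes

The schema 4 characterises exactly the transitive frames.
Transitive: yes — every two-step S-path is closed by a direct edge.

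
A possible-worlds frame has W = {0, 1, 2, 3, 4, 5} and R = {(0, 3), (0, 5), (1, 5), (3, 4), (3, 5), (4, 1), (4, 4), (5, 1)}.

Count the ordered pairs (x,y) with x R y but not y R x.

Enumerating: (0,3), (0,5), (3,4), (3,5), (4,1).

5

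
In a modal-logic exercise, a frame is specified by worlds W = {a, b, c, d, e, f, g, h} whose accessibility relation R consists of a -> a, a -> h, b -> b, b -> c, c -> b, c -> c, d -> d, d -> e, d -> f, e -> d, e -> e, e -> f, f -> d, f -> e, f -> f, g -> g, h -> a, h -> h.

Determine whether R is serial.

Serial: yes — every world has a successor (e.g. a R a).

Yes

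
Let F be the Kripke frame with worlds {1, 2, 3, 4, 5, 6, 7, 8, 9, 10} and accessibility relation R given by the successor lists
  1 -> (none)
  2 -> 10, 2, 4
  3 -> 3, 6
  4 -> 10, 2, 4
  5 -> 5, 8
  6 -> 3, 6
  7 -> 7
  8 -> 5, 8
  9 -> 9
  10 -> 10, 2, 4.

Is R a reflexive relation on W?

No

Reflexive: no — 1 is not related to itself.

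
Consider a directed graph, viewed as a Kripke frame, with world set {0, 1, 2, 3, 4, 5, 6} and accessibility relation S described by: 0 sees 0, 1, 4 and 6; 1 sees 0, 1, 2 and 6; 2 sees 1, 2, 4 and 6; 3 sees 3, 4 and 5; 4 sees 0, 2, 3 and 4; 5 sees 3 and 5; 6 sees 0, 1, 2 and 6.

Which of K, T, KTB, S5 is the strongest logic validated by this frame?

Reflexive (axiom T): yes — every world is S-related to itself.
Symmetric (axiom B): yes — every pair in S has its reverse in S.
Euclidean (axiom 5): no — 0 S 1 and 0 S 4, but not 1 S 4.
So F validates K, T, KTB; S5 would additionally require S to be Euclidean. The strongest is KTB.

KTB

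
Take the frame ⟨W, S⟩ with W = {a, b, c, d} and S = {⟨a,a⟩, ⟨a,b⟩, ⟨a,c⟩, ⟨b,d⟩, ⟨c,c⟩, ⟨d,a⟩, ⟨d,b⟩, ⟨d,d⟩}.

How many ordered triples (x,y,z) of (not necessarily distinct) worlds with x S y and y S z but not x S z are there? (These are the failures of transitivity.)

4

Enumerating: (a,b,d), (b,d,a), (b,d,b), (d,a,c).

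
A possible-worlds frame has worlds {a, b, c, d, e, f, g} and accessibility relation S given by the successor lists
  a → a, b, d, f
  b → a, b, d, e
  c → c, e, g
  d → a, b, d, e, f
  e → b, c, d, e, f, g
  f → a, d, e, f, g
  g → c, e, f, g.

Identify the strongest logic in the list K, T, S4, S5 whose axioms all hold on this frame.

T

Reflexive (axiom T): yes — every world is S-related to itself.
Transitive (axiom 4): no — a S b and b S e, but not a S e.
Euclidean (axiom 5): no — a S b and a S f, but not b S f.
So F validates K, T; S4 would additionally require S to be transitive. The strongest is T.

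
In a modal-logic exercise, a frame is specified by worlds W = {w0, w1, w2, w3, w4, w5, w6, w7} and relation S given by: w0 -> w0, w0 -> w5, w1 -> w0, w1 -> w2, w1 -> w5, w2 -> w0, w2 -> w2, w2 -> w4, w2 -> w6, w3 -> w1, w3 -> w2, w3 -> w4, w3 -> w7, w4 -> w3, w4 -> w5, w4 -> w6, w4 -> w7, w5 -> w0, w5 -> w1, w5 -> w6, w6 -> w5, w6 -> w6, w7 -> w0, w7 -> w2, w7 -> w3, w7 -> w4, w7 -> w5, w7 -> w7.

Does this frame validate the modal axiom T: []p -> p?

No

By correspondence theory, T is valid on a frame iff S is reflexive.
Reflexive: no — w1 is not related to itself.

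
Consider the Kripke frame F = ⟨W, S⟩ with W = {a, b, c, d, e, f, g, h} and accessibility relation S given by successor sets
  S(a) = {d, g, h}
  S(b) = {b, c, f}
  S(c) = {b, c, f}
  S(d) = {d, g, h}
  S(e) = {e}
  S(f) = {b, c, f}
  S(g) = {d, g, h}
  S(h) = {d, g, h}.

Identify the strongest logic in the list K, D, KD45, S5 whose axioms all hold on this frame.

Serial (axiom D): yes — every world has a successor (e.g. a S d).
Euclidean (axiom 5): yes — any two successors of a common world are S-related.
Transitive (axiom 4): yes — every two-step S-path is closed by a direct edge.
Reflexive (axiom T): no — a is not related to itself.
So F validates K, D, KD45; S5 would additionally require S to be reflexive. The strongest is KD45.

KD45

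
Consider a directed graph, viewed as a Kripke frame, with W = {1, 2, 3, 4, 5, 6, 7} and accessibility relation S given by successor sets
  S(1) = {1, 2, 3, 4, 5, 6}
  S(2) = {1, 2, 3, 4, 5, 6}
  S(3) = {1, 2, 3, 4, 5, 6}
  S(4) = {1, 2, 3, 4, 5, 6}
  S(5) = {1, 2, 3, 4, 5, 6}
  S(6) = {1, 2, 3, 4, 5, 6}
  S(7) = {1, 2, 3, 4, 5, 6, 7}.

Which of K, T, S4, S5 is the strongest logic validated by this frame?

Reflexive (axiom T): yes — every world is S-related to itself.
Transitive (axiom 4): yes — every two-step S-path is closed by a direct edge.
Euclidean (axiom 5): no — 7 S 1 and 7 S 7, but not 1 S 7.
So F validates K, T, S4; S5 would additionally require S to be Euclidean. The strongest is S4.

S4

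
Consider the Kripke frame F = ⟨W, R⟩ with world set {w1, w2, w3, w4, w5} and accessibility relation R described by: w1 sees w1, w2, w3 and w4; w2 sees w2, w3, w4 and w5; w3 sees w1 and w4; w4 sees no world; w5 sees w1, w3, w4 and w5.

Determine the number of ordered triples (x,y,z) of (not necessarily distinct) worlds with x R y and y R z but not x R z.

Enumerating: (w1,w2,w5), (w2,w3,w1), (w2,w5,w1), (w3,w1,w2), (w3,w1,w3), (w5,w1,w2).

6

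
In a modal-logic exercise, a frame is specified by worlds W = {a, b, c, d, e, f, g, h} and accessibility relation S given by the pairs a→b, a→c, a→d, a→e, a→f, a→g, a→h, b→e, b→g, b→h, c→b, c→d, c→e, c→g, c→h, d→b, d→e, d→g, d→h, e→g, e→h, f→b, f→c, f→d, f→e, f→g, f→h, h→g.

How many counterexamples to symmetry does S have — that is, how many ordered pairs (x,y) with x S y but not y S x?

Enumerating: (a,b), (a,c), (a,d), (a,e), (a,f), (a,g), (a,h), (b,e), (b,g), (b,h), (c,b), (c,d), … and 16 more.
Total: 28.

28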